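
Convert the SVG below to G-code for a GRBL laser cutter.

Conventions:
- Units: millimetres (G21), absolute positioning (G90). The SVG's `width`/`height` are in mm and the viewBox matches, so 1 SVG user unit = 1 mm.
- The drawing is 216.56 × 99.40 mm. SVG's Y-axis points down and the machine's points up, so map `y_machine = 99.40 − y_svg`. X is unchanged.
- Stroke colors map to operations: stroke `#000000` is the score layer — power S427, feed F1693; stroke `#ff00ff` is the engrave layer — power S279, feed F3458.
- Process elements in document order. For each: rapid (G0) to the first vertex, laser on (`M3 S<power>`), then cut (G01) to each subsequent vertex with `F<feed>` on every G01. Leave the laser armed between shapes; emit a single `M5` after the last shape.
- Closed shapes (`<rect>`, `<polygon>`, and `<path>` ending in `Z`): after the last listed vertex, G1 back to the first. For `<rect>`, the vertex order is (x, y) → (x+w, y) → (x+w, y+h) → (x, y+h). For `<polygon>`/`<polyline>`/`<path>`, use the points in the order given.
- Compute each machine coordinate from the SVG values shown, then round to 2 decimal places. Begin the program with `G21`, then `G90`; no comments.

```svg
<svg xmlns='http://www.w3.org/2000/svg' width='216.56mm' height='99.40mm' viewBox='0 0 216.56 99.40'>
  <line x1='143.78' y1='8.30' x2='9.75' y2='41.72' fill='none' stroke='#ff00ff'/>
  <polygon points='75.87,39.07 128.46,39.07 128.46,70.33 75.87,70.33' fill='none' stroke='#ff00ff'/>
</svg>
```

G21
G90
G0 X143.78 Y91.10
M3 S279
G01 X9.75 Y57.68 F3458
G0 X75.87 Y60.33
M3 S279
G01 X128.46 Y60.33 F3458
G01 X128.46 Y29.07 F3458
G01 X75.87 Y29.07 F3458
G01 X75.87 Y60.33 F3458
M5

viewBox `0 0 216.56 99.40` with mm width/height → 1 unit = 1 mm. Flip: y_m = 99.40 − y_svg.

**Shape 1** — `<line>` line segment, stroke `#ff00ff` → engrave (S279, F3458). Machine vertices: (143.78,91.10) → (9.75,57.68). Open path.

**Shape 2** — `<polygon>` rectangle, stroke `#ff00ff` → engrave (S279, F3458). Machine vertices: (75.87,60.33) → (128.46,60.33) → (128.46,29.07) → (75.87,29.07) → (75.87,60.33). Closed: final G1 returns to the first vertex.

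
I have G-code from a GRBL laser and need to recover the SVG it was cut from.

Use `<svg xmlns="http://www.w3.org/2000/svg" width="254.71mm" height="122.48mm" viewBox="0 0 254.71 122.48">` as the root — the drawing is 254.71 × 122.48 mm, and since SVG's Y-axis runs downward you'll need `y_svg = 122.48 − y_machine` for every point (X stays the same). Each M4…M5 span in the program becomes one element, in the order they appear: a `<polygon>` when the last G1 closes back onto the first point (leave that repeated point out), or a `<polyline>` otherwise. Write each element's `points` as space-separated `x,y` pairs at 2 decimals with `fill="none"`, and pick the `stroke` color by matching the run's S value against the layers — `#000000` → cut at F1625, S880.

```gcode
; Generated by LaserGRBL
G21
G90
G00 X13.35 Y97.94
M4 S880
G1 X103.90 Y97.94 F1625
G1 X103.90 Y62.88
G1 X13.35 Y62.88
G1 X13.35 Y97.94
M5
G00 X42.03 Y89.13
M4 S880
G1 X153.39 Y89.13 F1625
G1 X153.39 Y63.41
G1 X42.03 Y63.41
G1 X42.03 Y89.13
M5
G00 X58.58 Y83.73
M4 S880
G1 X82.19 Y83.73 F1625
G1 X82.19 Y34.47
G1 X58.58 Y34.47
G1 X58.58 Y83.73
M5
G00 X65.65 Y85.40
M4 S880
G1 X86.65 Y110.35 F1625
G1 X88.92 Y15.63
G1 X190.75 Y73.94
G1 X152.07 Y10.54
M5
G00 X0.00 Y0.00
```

<svg xmlns="http://www.w3.org/2000/svg" width="254.71mm" height="122.48mm" viewBox="0 0 254.71 122.48">
  <polygon points="13.35,24.54 103.90,24.54 103.90,59.60 13.35,59.60" fill="none" stroke="#000000"/>
  <polygon points="42.03,33.35 153.39,33.35 153.39,59.07 42.03,59.07" fill="none" stroke="#000000"/>
  <polygon points="58.58,38.75 82.19,38.75 82.19,88.01 58.58,88.01" fill="none" stroke="#000000"/>
  <polyline points="65.65,37.08 86.65,12.13 88.92,106.85 190.75,48.54 152.07,111.94" fill="none" stroke="#000000"/>
</svg>

y_svg = 122.48 − y_m. Every run uses S880, so all elements get stroke `#000000` (cut).

[1] closed run; points: 13.35,24.54 103.90,24.54 103.90,59.60 13.35,59.60

[2] closed run; points: 42.03,33.35 153.39,33.35 153.39,59.07 42.03,59.07

[3] closed run; points: 58.58,38.75 82.19,38.75 82.19,88.01 58.58,88.01

[4] open run; points: 65.65,37.08 86.65,12.13 88.92,106.85 190.75,48.54 152.07,111.94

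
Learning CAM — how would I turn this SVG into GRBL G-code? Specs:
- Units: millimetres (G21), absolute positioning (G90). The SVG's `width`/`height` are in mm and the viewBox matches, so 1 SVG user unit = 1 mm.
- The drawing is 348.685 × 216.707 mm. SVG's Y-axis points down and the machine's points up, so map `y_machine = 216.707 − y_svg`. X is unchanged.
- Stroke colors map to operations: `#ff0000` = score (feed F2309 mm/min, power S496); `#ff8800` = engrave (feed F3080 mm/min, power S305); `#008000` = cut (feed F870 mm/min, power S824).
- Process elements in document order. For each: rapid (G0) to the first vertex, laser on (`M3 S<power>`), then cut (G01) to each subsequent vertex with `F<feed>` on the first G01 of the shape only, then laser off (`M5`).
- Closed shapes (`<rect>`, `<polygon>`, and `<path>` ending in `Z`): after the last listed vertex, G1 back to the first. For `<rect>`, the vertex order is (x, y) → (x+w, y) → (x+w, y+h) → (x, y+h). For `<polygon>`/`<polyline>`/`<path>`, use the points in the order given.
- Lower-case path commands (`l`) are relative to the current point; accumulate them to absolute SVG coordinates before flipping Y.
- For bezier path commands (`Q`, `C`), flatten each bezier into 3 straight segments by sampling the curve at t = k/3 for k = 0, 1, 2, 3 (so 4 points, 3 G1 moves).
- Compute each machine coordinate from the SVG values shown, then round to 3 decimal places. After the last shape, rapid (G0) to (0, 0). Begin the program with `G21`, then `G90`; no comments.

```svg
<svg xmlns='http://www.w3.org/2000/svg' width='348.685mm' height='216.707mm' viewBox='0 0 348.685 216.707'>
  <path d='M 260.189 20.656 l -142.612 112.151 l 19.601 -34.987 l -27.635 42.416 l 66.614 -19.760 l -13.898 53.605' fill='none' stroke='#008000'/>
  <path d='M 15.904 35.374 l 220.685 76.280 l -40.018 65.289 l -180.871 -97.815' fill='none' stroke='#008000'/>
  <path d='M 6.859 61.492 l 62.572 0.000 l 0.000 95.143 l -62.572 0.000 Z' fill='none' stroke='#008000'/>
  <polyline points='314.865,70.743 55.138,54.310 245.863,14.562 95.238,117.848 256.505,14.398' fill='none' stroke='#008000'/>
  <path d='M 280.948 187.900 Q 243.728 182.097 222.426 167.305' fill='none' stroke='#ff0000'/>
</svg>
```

G21
G90
G0 X260.189 Y196.051
M3 S824
G01 X117.577 Y83.900 F870
G01 X137.178 Y118.887
G01 X109.543 Y76.471
G01 X176.157 Y96.231
G01 X162.259 Y42.626
M5
G0 X15.904 Y181.333
M3 S824
G01 X236.589 Y105.053 F870
G01 X196.571 Y39.764
G01 X15.700 Y137.579
M5
G0 X6.859 Y155.215
M3 S824
G01 X69.431 Y155.215 F870
G01 X69.431 Y60.072
G01 X6.859 Y60.072
G01 X6.859 Y155.215
M5
G0 X314.865 Y145.964
M3 S824
G01 X55.138 Y162.397 F870
G01 X245.863 Y202.145
G01 X95.238 Y98.859
G01 X256.505 Y202.309
M5
G0 X280.948 Y28.807
M3 S496
G01 X257.903 Y33.674 F2309
G01 X238.396 Y40.539
G01 X222.426 Y49.402
M5
G0 X0.000 Y0.000

1 u = 1 mm; y_m = 216.707 − y.

[1] `<path>` open polyline, #008000→cut S824 F870: (260.189,196.051) → (117.577,83.900) → (137.178,118.887) → (109.543,76.471) → (176.157,96.231) → (162.259,42.626)

[2] `<path>` open polyline, #008000→cut S824 F870: (15.904,181.333) → (236.589,105.053) → (196.571,39.764) → (15.700,137.579)

[3] `<path>` rectangle, #008000→cut S824 F870: (6.859,155.215) → (69.431,155.215) → (69.431,60.072) → (6.859,60.072) → (6.859,155.215) (closed)

[4] `<polyline>` open polyline, #008000→cut S824 F870: (314.865,145.964) → (55.138,162.397) → (245.863,202.145) → (95.238,98.859) → (256.505,202.309)

[5] `<path>` quadratic bezier, #ff0000→score S496 F2309: (280.948,28.807) → (257.903,33.674) → (238.396,40.539) → (222.426,49.402)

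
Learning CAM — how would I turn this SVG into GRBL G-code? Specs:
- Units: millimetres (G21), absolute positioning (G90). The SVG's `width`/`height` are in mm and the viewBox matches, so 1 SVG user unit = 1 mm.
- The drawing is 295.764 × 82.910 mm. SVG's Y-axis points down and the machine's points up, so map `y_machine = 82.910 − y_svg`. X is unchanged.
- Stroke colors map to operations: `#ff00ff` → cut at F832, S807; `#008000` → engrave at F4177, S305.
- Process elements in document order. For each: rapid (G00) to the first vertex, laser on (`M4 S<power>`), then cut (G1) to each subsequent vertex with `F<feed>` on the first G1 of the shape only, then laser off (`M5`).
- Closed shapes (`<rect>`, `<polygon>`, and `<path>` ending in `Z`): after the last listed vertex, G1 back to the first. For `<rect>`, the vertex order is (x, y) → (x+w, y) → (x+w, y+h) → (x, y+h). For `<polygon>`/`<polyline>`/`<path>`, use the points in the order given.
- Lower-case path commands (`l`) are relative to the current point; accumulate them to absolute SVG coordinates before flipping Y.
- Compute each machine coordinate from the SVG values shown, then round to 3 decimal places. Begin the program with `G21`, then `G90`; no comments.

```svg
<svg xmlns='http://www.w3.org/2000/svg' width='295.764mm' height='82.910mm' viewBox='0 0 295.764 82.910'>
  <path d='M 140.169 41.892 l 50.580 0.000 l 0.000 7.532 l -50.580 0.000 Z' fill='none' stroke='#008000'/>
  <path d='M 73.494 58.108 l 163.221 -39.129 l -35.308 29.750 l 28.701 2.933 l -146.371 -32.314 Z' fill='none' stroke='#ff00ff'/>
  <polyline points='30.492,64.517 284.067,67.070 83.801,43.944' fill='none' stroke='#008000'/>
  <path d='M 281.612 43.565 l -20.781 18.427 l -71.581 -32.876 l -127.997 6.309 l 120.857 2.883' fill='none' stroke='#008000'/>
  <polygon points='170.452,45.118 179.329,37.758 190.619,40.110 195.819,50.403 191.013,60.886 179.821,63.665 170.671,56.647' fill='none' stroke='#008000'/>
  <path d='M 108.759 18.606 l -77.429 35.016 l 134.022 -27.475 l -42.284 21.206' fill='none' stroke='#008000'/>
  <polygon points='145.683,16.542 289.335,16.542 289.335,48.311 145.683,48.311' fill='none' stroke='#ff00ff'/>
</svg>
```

G21
G90
G00 X140.169 Y41.018
M4 S305
G1 X190.749 Y41.018 F4177
G1 X190.749 Y33.486
G1 X140.169 Y33.486
G1 X140.169 Y41.018
M5
G00 X73.494 Y24.802
M4 S807
G1 X236.715 Y63.931 F832
G1 X201.407 Y34.181
G1 X230.108 Y31.248
G1 X83.737 Y63.562
G1 X73.494 Y24.802
M5
G00 X30.492 Y18.393
M4 S305
G1 X284.067 Y15.840 F4177
G1 X83.801 Y38.966
M5
G00 X281.612 Y39.345
M4 S305
G1 X260.831 Y20.918 F4177
G1 X189.250 Y53.794
G1 X61.253 Y47.485
G1 X182.110 Y44.602
M5
G00 X170.452 Y37.792
M4 S305
G1 X179.329 Y45.152 F4177
G1 X190.619 Y42.800
G1 X195.819 Y32.507
G1 X191.013 Y22.024
G1 X179.821 Y19.245
G1 X170.671 Y26.263
G1 X170.452 Y37.792
M5
G00 X108.759 Y64.304
M4 S305
G1 X31.330 Y29.288 F4177
G1 X165.352 Y56.763
G1 X123.068 Y35.557
M5
G00 X145.683 Y66.368
M4 S807
G1 X289.335 Y66.368 F832
G1 X289.335 Y34.599
G1 X145.683 Y34.599
G1 X145.683 Y66.368
M5

viewBox `0 0 295.764 82.910` with mm width/height → 1 unit = 1 mm. Flip: y_m = 82.910 − y_svg.

**Shape 1** — `<path>` rectangle, stroke `#008000` → engrave (S305, F4177). Machine vertices: (140.169,41.018) → (190.749,41.018) → (190.749,33.486) → (140.169,33.486) → (140.169,41.018). Closed: final G1 returns to the first vertex.

**Shape 2** — `<path>` closed polygon, stroke `#ff00ff` → cut (S807, F832). Machine vertices: (73.494,24.802) → (236.715,63.931) → (201.407,34.181) → (230.108,31.248) → (83.737,63.562) → (73.494,24.802). Closed: final G1 returns to the first vertex.

**Shape 3** — `<polyline>` open polyline, stroke `#008000` → engrave (S305, F4177). Machine vertices: (30.492,18.393) → (284.067,15.840) → (83.801,38.966). Open path.

**Shape 4** — `<path>` open polyline, stroke `#008000` → engrave (S305, F4177). Machine vertices: (281.612,39.345) → (260.831,20.918) → (189.250,53.794) → (61.253,47.485) → (182.110,44.602). Open path.

**Shape 5** — `<polygon>` regular polygon, stroke `#008000` → engrave (S305, F4177). Machine vertices: (170.452,37.792) → (179.329,45.152) → (190.619,42.800) → (195.819,32.507) → (191.013,22.024) → (179.821,19.245) → (170.671,26.263) → (170.452,37.792). Closed: final G1 returns to the first vertex.

**Shape 6** — `<path>` open polyline, stroke `#008000` → engrave (S305, F4177). Machine vertices: (108.759,64.304) → (31.330,29.288) → (165.352,56.763) → (123.068,35.557). Open path.

**Shape 7** — `<polygon>` rectangle, stroke `#ff00ff` → cut (S807, F832). Machine vertices: (145.683,66.368) → (289.335,66.368) → (289.335,34.599) → (145.683,34.599) → (145.683,66.368). Closed: final G1 returns to the first vertex.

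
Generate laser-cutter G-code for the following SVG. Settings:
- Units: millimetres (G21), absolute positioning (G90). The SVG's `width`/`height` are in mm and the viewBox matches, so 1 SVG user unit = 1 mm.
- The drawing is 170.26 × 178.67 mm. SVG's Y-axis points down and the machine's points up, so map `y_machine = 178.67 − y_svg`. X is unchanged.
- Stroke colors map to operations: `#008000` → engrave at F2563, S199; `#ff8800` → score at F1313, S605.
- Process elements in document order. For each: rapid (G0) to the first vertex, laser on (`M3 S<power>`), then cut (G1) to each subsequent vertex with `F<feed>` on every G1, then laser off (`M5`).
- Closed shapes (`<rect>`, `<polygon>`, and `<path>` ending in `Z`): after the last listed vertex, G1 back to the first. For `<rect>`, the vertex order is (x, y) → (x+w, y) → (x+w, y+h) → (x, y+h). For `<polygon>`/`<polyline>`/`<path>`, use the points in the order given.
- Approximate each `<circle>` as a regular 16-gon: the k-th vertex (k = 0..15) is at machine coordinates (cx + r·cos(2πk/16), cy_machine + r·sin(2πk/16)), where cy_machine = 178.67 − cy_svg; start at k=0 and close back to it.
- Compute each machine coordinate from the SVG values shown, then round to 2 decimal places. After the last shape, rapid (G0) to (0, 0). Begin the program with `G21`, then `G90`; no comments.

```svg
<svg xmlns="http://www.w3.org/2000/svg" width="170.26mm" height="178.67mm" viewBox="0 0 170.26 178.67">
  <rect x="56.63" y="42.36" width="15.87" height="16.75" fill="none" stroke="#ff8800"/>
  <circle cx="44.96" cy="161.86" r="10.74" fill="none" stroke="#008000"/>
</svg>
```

1 u = 1 mm; y_m = 178.67 − y.

[1] `<rect>` rectangle, #ff8800→score S605 F1313: (56.63,136.31) → (72.50,136.31) → (72.50,119.56) → (56.63,119.56) → (56.63,136.31) (closed)

[2] `<circle>` circle, #008000→engrave S199 F2563: (55.70,16.81) → (54.88,20.92) → (52.55,24.40) → (49.07,26.73) → (44.96,27.55) → (40.85,26.73) → (37.37,24.40) → (35.04,20.92) → (34.22,16.81) → (35.04,12.70) → (37.37,9.22) → (40.85,6.89) → (44.96,6.07) → (49.07,6.89) → (52.55,9.22) → (54.88,12.70) → (55.70,16.81) (closed)

G21
G90
G0 X56.63 Y136.31
M3 S605
G1 X72.50 Y136.31 F1313
G1 X72.50 Y119.56 F1313
G1 X56.63 Y119.56 F1313
G1 X56.63 Y136.31 F1313
M5
G0 X55.70 Y16.81
M3 S199
G1 X54.88 Y20.92 F2563
G1 X52.55 Y24.40 F2563
G1 X49.07 Y26.73 F2563
G1 X44.96 Y27.55 F2563
G1 X40.85 Y26.73 F2563
G1 X37.37 Y24.40 F2563
G1 X35.04 Y20.92 F2563
G1 X34.22 Y16.81 F2563
G1 X35.04 Y12.70 F2563
G1 X37.37 Y9.22 F2563
G1 X40.85 Y6.89 F2563
G1 X44.96 Y6.07 F2563
G1 X49.07 Y6.89 F2563
G1 X52.55 Y9.22 F2563
G1 X54.88 Y12.70 F2563
G1 X55.70 Y16.81 F2563
M5
G0 X0.00 Y0.00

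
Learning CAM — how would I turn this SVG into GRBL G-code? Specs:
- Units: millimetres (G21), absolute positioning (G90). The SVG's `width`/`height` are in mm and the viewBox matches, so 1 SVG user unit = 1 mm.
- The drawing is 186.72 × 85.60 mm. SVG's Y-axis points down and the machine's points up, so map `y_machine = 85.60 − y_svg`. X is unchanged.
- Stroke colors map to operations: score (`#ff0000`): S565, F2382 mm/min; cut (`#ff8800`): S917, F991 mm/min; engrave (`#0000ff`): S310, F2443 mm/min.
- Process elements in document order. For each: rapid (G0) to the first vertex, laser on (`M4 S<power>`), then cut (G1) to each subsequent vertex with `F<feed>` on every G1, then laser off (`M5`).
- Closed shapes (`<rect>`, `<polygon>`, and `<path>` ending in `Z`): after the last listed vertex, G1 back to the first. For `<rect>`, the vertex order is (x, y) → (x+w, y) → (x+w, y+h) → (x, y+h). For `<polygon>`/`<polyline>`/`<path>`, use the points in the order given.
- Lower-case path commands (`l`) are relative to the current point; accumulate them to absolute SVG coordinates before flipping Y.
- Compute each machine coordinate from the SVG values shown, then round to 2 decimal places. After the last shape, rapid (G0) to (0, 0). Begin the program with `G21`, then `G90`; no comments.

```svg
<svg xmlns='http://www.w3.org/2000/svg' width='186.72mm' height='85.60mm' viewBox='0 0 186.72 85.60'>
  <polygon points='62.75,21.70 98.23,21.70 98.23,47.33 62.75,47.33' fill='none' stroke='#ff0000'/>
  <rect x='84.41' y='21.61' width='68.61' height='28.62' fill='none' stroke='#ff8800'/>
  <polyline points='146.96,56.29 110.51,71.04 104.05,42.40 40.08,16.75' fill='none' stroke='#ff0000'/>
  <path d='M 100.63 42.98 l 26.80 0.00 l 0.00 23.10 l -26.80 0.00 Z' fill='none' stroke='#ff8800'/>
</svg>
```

1 u = 1 mm; y_m = 85.60 − y.

[1] `<polygon>` rectangle, #ff0000→score S565 F2382: (62.75,63.90) → (98.23,63.90) → (98.23,38.27) → (62.75,38.27) → (62.75,63.90) (closed)

[2] `<rect>` rectangle, #ff8800→cut S917 F991: (84.41,63.99) → (153.02,63.99) → (153.02,35.37) → (84.41,35.37) → (84.41,63.99) (closed)

[3] `<polyline>` open polyline, #ff0000→score S565 F2382: (146.96,29.31) → (110.51,14.56) → (104.05,43.20) → (40.08,68.85)

[4] `<path>` rectangle, #ff8800→cut S917 F991: (100.63,42.62) → (127.43,42.62) → (127.43,19.52) → (100.63,19.52) → (100.63,42.62) (closed)

G21
G90
G0 X62.75 Y63.90
M4 S565
G1 X98.23 Y63.90 F2382
G1 X98.23 Y38.27 F2382
G1 X62.75 Y38.27 F2382
G1 X62.75 Y63.90 F2382
M5
G0 X84.41 Y63.99
M4 S917
G1 X153.02 Y63.99 F991
G1 X153.02 Y35.37 F991
G1 X84.41 Y35.37 F991
G1 X84.41 Y63.99 F991
M5
G0 X146.96 Y29.31
M4 S565
G1 X110.51 Y14.56 F2382
G1 X104.05 Y43.20 F2382
G1 X40.08 Y68.85 F2382
M5
G0 X100.63 Y42.62
M4 S917
G1 X127.43 Y42.62 F991
G1 X127.43 Y19.52 F991
G1 X100.63 Y19.52 F991
G1 X100.63 Y42.62 F991
M5
G0 X0.00 Y0.00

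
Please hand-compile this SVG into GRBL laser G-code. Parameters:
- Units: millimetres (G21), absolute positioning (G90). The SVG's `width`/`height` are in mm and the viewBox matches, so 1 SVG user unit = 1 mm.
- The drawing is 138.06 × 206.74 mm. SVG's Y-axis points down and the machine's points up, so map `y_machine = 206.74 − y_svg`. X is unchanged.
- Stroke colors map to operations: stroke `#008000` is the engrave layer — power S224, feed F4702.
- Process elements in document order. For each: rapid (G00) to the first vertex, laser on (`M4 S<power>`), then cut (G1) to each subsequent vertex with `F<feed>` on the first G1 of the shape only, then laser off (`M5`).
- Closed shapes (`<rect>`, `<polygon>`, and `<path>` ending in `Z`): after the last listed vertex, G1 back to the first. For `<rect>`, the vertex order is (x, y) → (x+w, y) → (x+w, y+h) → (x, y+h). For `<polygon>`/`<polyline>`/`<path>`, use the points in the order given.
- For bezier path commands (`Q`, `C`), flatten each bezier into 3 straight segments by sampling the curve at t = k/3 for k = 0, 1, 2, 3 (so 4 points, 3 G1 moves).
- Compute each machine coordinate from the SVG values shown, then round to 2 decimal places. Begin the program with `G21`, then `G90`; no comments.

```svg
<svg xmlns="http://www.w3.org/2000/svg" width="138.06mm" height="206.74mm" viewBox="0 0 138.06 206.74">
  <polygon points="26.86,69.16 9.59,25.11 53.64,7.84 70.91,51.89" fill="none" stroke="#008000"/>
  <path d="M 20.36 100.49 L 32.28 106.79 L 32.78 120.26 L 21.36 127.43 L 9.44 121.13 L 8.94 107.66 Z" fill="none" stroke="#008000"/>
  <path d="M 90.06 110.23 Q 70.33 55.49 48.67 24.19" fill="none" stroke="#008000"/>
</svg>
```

1 u = 1 mm; y_m = 206.74 − y.

[1] `<polygon>` regular polygon, #008000→engrave S224 F4702: (26.86,137.58) → (9.59,181.63) → (53.64,198.90) → (70.91,154.85) → (26.86,137.58) (closed)

[2] `<path>` regular polygon, #008000→engrave S224 F4702: (20.36,106.25) → (32.28,99.95) → (32.78,86.48) → (21.36,79.31) → (9.44,85.61) → (8.94,99.08) → (20.36,106.25) (closed)

[3] `<path>` quadratic bezier, #008000→engrave S224 F4702: (90.06,96.51) → (76.69,130.40) → (62.90,159.08) → (48.67,182.55)

G21
G90
G00 X26.86 Y137.58
M4 S224
G1 X9.59 Y181.63 F4702
G1 X53.64 Y198.90
G1 X70.91 Y154.85
G1 X26.86 Y137.58
M5
G00 X20.36 Y106.25
M4 S224
G1 X32.28 Y99.95 F4702
G1 X32.78 Y86.48
G1 X21.36 Y79.31
G1 X9.44 Y85.61
G1 X8.94 Y99.08
G1 X20.36 Y106.25
M5
G00 X90.06 Y96.51
M4 S224
G1 X76.69 Y130.40 F4702
G1 X62.90 Y159.08
G1 X48.67 Y182.55
M5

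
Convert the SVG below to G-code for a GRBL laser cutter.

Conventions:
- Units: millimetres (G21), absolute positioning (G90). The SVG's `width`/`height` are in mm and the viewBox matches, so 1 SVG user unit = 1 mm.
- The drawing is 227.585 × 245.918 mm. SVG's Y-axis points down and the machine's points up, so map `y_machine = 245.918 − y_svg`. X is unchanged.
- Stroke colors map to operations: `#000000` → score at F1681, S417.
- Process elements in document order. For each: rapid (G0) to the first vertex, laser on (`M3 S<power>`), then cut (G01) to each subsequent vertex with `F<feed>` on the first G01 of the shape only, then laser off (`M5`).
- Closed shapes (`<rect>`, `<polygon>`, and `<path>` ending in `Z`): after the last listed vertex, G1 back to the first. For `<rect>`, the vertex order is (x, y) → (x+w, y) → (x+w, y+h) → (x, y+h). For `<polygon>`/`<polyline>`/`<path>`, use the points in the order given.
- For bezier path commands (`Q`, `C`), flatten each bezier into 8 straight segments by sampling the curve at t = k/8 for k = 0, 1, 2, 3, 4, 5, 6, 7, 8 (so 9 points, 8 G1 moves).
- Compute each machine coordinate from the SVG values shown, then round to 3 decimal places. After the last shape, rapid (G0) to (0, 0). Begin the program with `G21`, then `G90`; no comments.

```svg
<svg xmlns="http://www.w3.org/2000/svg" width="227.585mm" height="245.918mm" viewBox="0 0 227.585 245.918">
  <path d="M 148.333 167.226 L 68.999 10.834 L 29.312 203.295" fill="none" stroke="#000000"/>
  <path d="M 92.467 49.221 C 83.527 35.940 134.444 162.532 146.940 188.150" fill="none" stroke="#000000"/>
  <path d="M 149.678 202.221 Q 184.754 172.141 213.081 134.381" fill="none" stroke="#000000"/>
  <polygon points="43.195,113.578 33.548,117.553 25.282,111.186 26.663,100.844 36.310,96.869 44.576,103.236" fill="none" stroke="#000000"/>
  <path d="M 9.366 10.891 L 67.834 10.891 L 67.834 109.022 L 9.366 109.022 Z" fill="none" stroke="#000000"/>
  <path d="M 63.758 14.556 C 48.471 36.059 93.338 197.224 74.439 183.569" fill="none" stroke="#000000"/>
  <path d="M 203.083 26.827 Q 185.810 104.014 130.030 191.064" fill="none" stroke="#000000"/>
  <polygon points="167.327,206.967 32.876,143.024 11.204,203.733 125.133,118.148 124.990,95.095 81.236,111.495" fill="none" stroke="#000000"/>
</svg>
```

viewBox `0 0 227.585 245.918` with mm width/height → 1 unit = 1 mm. Flip: y_m = 245.918 − y_svg.

**Shape 1** — `<path>` open polyline, stroke `#000000` → score (S417, F1681). Machine vertices: (148.333,78.692) → (68.999,235.084) → (29.312,42.623). Open path.

**Shape 2** — `<path>` cubic bezier, stroke `#000000` → score (S417, F1681). Control points (SVG): P0=(92.467,49.221), P1=(83.527,35.940), P2=(134.444,162.532), P3=(146.940,188.150); sampled at t=k/8. Machine vertices: (92.467,196.697) → (91.728,195.591) → (95.450,184.195) → (102.479,165.330) → (111.665,141.820) → (121.856,116.486) → (131.900,92.151) → (140.645,71.638) → (146.940,57.768). Open path.

**Shape 3** — `<path>` quadratic bezier, stroke `#000000` → score (S417, F1681). Control points (SVG): P0=(149.678,202.221), P1=(184.754,172.141), P2=(213.081,134.381); sampled at t=k/8. Machine vertices: (149.678,43.697) → (158.342,51.337) → (166.794,59.217) → (175.036,67.337) → (183.067,75.697) → (190.887,84.297) → (198.496,93.137) → (205.894,102.217) → (213.081,111.537). Open path.

**Shape 4** — `<polygon>` regular polygon, stroke `#000000` → score (S417, F1681). Machine vertices: (43.195,132.340) → (33.548,128.365) → (25.282,134.732) → (26.663,145.074) → (36.310,149.049) → (44.576,142.682) → (43.195,132.340). Closed: final G1 returns to the first vertex.

**Shape 5** — `<path>` rectangle, stroke `#000000` → score (S417, F1681). Machine vertices: (9.366,235.027) → (67.834,235.027) → (67.834,136.896) → (9.366,136.896) → (9.366,235.027). Closed: final G1 returns to the first vertex.

**Shape 6** — `<path>` cubic bezier, stroke `#000000` → score (S417, F1681). Control points (SVG): P0=(63.758,14.556), P1=(48.471,36.059), P2=(93.338,197.224), P3=(74.439,183.569); sampled at t=k/8. Machine vertices: (63.758,231.362) → (60.603,217.366) → (61.635,193.962) → (65.403,164.835) → (70.453,133.671) → (75.334,104.155) → (78.593,79.973) → (78.779,64.809) → (74.439,62.349). Open path.

**Shape 7** — `<path>` quadratic bezier, stroke `#000000` → score (S417, F1681). Control points (SVG): P0=(203.083,26.827), P1=(185.810,104.014), P2=(130.030,191.064); sampled at t=k/8. Machine vertices: (203.083,219.091) → (198.163,199.640) → (192.040,179.881) → (184.713,159.814) → (176.183,139.438) → (166.450,118.755) → (155.513,97.763) → (143.373,76.462) → (130.030,54.854). Open path.

**Shape 8** — `<polygon>` closed polygon, stroke `#000000` → score (S417, F1681). Machine vertices: (167.327,38.951) → (32.876,102.894) → (11.204,42.185) → (125.133,127.770) → (124.990,150.823) → (81.236,134.423) → (167.327,38.951). Closed: final G1 returns to the first vertex.

G21
G90
G0 X148.333 Y78.692
M3 S417
G01 X68.999 Y235.084 F1681
G01 X29.312 Y42.623
M5
G0 X92.467 Y196.697
M3 S417
G01 X91.728 Y195.591 F1681
G01 X95.450 Y184.195
G01 X102.479 Y165.330
G01 X111.665 Y141.820
G01 X121.856 Y116.486
G01 X131.900 Y92.151
G01 X140.645 Y71.638
G01 X146.940 Y57.768
M5
G0 X149.678 Y43.697
M3 S417
G01 X158.342 Y51.337 F1681
G01 X166.794 Y59.217
G01 X175.036 Y67.337
G01 X183.067 Y75.697
G01 X190.887 Y84.297
G01 X198.496 Y93.137
G01 X205.894 Y102.217
G01 X213.081 Y111.537
M5
G0 X43.195 Y132.340
M3 S417
G01 X33.548 Y128.365 F1681
G01 X25.282 Y134.732
G01 X26.663 Y145.074
G01 X36.310 Y149.049
G01 X44.576 Y142.682
G01 X43.195 Y132.340
M5
G0 X9.366 Y235.027
M3 S417
G01 X67.834 Y235.027 F1681
G01 X67.834 Y136.896
G01 X9.366 Y136.896
G01 X9.366 Y235.027
M5
G0 X63.758 Y231.362
M3 S417
G01 X60.603 Y217.366 F1681
G01 X61.635 Y193.962
G01 X65.403 Y164.835
G01 X70.453 Y133.671
G01 X75.334 Y104.155
G01 X78.593 Y79.973
G01 X78.779 Y64.809
G01 X74.439 Y62.349
M5
G0 X203.083 Y219.091
M3 S417
G01 X198.163 Y199.640 F1681
G01 X192.040 Y179.881
G01 X184.713 Y159.814
G01 X176.183 Y139.438
G01 X166.450 Y118.755
G01 X155.513 Y97.763
G01 X143.373 Y76.462
G01 X130.030 Y54.854
M5
G0 X167.327 Y38.951
M3 S417
G01 X32.876 Y102.894 F1681
G01 X11.204 Y42.185
G01 X125.133 Y127.770
G01 X124.990 Y150.823
G01 X81.236 Y134.423
G01 X167.327 Y38.951
M5
G0 X0.000 Y0.000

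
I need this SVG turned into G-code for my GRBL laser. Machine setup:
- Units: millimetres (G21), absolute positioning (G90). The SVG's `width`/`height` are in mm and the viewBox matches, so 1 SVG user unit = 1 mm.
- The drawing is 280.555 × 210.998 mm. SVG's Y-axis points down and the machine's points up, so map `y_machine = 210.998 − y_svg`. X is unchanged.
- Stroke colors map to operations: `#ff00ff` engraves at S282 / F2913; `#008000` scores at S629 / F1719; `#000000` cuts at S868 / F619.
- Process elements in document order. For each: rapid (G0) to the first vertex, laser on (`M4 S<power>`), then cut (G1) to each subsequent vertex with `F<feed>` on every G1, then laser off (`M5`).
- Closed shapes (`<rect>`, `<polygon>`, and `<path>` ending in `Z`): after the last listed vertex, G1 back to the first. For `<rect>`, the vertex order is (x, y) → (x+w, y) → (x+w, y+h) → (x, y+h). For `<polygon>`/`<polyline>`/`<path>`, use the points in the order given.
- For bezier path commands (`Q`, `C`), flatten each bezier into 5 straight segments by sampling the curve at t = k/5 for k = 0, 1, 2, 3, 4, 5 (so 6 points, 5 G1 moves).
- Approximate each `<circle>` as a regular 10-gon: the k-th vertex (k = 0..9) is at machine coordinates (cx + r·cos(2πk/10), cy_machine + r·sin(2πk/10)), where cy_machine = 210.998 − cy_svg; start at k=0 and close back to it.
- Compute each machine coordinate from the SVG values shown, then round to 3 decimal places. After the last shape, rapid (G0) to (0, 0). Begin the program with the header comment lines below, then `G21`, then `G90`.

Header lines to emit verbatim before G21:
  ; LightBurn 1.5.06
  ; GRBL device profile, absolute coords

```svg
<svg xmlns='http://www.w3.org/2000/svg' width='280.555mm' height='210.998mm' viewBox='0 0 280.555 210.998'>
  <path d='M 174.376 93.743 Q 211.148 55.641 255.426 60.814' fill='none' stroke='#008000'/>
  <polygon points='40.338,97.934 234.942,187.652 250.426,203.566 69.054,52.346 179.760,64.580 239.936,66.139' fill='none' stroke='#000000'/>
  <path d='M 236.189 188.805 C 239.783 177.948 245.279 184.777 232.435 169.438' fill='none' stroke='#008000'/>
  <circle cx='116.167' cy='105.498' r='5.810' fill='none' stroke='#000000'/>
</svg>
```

Since the viewBox matches the mm dimensions, user units are millimetres directly. The only transform is the Y-flip y_m = 210.998 − y_svg.

Shape 1 is a quadratic bezier drawn with `<path>`. Its stroke #008000 means score at S629, F1719. After flipping Y the toolpath is (174.376,117.255) → (189.385,130.765) → (204.995,140.813) → (221.205,147.398) → (238.015,150.522) → (255.426,150.184).

Shape 2 is a closed polygon drawn with `<polygon>`. Its stroke #000000 means cut at S868, F619. After flipping Y the toolpath is (40.338,113.064) → (234.942,23.346) → (250.426,7.432) → (69.054,158.652) → (179.760,146.418) → (239.936,144.859) → (40.338,113.064), returning to the start.

Shape 3 is a cubic bezier drawn with `<path>`. Its stroke #008000 means score at S629, F1719. After flipping Y the toolpath is (236.189,22.193) → (238.412,26.904) → (240.119,29.283) → (240.340,31.243) → (238.103,34.698) → (232.435,41.560).

Shape 4 is a circle drawn with `<circle>`. Its stroke #000000 means cut at S868, F619. After flipping Y the toolpath is (121.977,105.500) → (120.867,108.915) → (117.962,111.026) → (114.372,111.026) → (111.467,108.915) → (110.357,105.500) → (111.467,102.085) → (114.372,99.974) → (117.962,99.974) → (120.867,102.085) → (121.977,105.500), returning to the start.

; LightBurn 1.5.06
; GRBL device profile, absolute coords
G21
G90
G0 X174.376 Y117.255
M4 S629
G1 X189.385 Y130.765 F1719
G1 X204.995 Y140.813 F1719
G1 X221.205 Y147.398 F1719
G1 X238.015 Y150.522 F1719
G1 X255.426 Y150.184 F1719
M5
G0 X40.338 Y113.064
M4 S868
G1 X234.942 Y23.346 F619
G1 X250.426 Y7.432 F619
G1 X69.054 Y158.652 F619
G1 X179.760 Y146.418 F619
G1 X239.936 Y144.859 F619
G1 X40.338 Y113.064 F619
M5
G0 X236.189 Y22.193
M4 S629
G1 X238.412 Y26.904 F1719
G1 X240.119 Y29.283 F1719
G1 X240.340 Y31.243 F1719
G1 X238.103 Y34.698 F1719
G1 X232.435 Y41.560 F1719
M5
G0 X121.977 Y105.500
M4 S868
G1 X120.867 Y108.915 F619
G1 X117.962 Y111.026 F619
G1 X114.372 Y111.026 F619
G1 X111.467 Y108.915 F619
G1 X110.357 Y105.500 F619
G1 X111.467 Y102.085 F619
G1 X114.372 Y99.974 F619
G1 X117.962 Y99.974 F619
G1 X120.867 Y102.085 F619
G1 X121.977 Y105.500 F619
M5
G0 X0.000 Y0.000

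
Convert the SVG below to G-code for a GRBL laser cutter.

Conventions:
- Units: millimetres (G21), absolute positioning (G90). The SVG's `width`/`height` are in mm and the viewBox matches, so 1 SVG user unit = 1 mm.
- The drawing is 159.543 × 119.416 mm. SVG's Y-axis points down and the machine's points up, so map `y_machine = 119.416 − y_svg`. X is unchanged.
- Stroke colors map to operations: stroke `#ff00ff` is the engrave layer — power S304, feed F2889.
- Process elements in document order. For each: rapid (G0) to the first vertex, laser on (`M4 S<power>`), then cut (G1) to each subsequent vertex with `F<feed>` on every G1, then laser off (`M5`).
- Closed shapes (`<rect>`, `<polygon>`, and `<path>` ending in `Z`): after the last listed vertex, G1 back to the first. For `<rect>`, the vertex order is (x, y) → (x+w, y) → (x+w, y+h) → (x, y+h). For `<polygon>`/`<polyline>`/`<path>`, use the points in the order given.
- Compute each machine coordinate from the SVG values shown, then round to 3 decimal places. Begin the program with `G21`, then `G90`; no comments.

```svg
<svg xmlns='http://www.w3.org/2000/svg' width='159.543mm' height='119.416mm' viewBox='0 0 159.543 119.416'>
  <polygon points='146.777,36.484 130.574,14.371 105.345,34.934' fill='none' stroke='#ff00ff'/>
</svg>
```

G21
G90
G0 X146.777 Y82.932
M4 S304
G1 X130.574 Y105.045 F2889
G1 X105.345 Y84.482 F2889
G1 X146.777 Y82.932 F2889
M5

viewBox `0 0 159.543 119.416` with mm width/height → 1 unit = 1 mm. Flip: y_m = 119.416 − y_svg.

**Shape 1** — `<polygon>` closed polygon, stroke `#ff00ff` → engrave (S304, F2889). Machine vertices: (146.777,82.932) → (130.574,105.045) → (105.345,84.482) → (146.777,82.932). Closed: final G1 returns to the first vertex.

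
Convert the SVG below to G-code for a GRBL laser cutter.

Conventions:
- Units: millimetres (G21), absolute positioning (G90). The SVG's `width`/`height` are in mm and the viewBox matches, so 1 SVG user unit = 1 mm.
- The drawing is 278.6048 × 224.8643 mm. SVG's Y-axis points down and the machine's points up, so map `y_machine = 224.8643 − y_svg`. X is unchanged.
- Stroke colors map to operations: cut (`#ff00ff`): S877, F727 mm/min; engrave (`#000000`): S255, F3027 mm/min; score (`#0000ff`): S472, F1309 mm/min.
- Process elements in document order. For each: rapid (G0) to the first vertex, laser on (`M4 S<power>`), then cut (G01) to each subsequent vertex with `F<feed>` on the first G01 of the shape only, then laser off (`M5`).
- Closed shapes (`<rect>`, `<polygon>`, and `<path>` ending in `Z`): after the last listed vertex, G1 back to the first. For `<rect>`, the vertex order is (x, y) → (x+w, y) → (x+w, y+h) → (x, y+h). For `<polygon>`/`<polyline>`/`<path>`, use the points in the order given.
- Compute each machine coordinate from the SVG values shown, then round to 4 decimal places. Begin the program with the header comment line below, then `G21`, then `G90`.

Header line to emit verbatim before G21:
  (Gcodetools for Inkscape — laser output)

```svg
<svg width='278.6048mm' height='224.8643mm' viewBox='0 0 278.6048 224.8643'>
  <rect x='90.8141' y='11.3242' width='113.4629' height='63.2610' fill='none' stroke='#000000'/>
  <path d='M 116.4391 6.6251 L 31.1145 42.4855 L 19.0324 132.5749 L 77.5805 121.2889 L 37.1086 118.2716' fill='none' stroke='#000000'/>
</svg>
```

1 u = 1 mm; y_m = 224.8643 − y.

[1] `<rect>` rectangle, #000000→engrave S255 F3027: (90.8141,213.5401) → (204.2770,213.5401) → (204.2770,150.2791) → (90.8141,150.2791) → (90.8141,213.5401) (closed)

[2] `<path>` open polyline, #000000→engrave S255 F3027: (116.4391,218.2392) → (31.1145,182.3788) → (19.0324,92.2894) → (77.5805,103.5754) → (37.1086,106.5927)

(Gcodetools for Inkscape — laser output)
G21
G90
G0 X90.8141 Y213.5401
M4 S255
G01 X204.2770 Y213.5401 F3027
G01 X204.2770 Y150.2791
G01 X90.8141 Y150.2791
G01 X90.8141 Y213.5401
M5
G0 X116.4391 Y218.2392
M4 S255
G01 X31.1145 Y182.3788 F3027
G01 X19.0324 Y92.2894
G01 X77.5805 Y103.5754
G01 X37.1086 Y106.5927
M5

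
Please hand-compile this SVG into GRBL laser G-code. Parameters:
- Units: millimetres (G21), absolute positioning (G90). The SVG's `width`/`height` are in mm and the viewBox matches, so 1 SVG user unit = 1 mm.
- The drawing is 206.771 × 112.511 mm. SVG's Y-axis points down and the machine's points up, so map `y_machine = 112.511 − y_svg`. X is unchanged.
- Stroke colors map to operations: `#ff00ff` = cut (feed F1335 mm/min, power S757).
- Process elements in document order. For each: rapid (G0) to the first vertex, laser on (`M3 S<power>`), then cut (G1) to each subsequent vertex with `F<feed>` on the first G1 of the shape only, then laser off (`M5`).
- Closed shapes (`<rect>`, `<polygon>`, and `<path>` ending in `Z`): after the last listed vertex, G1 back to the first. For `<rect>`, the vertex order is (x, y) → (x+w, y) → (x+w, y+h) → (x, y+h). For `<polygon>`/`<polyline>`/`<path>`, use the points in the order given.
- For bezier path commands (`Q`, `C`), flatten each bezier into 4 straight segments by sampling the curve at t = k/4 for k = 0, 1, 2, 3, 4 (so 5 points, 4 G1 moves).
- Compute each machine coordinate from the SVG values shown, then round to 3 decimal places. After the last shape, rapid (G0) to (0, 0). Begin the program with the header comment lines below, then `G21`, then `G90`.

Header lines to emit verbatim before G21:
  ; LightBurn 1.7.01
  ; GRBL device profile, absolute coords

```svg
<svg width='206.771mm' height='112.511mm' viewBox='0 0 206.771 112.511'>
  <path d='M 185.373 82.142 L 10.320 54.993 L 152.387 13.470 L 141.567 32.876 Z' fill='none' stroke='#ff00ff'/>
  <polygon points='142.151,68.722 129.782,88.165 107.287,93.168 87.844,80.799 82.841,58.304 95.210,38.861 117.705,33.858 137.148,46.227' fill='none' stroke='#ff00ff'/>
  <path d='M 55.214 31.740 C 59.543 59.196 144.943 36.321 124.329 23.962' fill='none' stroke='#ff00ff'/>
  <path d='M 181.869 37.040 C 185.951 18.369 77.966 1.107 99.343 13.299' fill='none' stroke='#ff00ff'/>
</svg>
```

; LightBurn 1.7.01
; GRBL device profile, absolute coords
G21
G90
G0 X185.373 Y30.369
M3 S757
G1 X10.320 Y57.518 F1335
G1 X152.387 Y99.041
G1 X141.567 Y79.635
G1 X185.373 Y30.369
M5
G0 X142.151 Y43.789
M3 S757
G1 X129.782 Y24.346 F1335
G1 X107.287 Y19.343
G1 X87.844 Y31.712
G1 X82.841 Y54.207
G1 X95.210 Y73.650
G1 X117.705 Y78.653
G1 X137.148 Y66.284
G1 X142.151 Y43.789
M5
G0 X55.214 Y80.771
M3 S757
G1 X70.738 Y68.665 F1335
G1 X99.125 Y69.729
G1 X122.835 Y78.259
G1 X124.329 Y88.549
M5
G0 X181.869 Y75.471
M3 S757
G1 X167.690 Y88.772 F1335
G1 X134.120 Y98.915
G1 X103.793 Y103.272
G1 X99.343 Y99.212
M5
G0 X0.000 Y0.000

Since the viewBox matches the mm dimensions, user units are millimetres directly. The only transform is the Y-flip y_m = 112.511 − y_svg.

Shape 1 is a closed polygon drawn with `<path>`. Its stroke #ff00ff means cut at S757, F1335. After flipping Y the toolpath is (185.373,30.369) → (10.320,57.518) → (152.387,99.041) → (141.567,79.635) → (185.373,30.369), returning to the start.

Shape 2 is a regular polygon drawn with `<polygon>`. Its stroke #ff00ff means cut at S757, F1335. After flipping Y the toolpath is (142.151,43.789) → (129.782,24.346) → (107.287,19.343) → (87.844,31.712) → (82.841,54.207) → (95.210,73.650) → (117.705,78.653) → (137.148,66.284) → (142.151,43.789), returning to the start.

Shape 3 is a cubic bezier drawn with `<path>`. Its stroke #ff00ff means cut at S757, F1335. After flipping Y the toolpath is (55.214,80.771) → (70.738,68.665) → (99.125,69.729) → (122.835,78.259) → (124.329,88.549).

Shape 4 is a cubic bezier drawn with `<path>`. Its stroke #ff00ff means cut at S757, F1335. After flipping Y the toolpath is (181.869,75.471) → (167.690,88.772) → (134.120,98.915) → (103.793,103.272) → (99.343,99.212).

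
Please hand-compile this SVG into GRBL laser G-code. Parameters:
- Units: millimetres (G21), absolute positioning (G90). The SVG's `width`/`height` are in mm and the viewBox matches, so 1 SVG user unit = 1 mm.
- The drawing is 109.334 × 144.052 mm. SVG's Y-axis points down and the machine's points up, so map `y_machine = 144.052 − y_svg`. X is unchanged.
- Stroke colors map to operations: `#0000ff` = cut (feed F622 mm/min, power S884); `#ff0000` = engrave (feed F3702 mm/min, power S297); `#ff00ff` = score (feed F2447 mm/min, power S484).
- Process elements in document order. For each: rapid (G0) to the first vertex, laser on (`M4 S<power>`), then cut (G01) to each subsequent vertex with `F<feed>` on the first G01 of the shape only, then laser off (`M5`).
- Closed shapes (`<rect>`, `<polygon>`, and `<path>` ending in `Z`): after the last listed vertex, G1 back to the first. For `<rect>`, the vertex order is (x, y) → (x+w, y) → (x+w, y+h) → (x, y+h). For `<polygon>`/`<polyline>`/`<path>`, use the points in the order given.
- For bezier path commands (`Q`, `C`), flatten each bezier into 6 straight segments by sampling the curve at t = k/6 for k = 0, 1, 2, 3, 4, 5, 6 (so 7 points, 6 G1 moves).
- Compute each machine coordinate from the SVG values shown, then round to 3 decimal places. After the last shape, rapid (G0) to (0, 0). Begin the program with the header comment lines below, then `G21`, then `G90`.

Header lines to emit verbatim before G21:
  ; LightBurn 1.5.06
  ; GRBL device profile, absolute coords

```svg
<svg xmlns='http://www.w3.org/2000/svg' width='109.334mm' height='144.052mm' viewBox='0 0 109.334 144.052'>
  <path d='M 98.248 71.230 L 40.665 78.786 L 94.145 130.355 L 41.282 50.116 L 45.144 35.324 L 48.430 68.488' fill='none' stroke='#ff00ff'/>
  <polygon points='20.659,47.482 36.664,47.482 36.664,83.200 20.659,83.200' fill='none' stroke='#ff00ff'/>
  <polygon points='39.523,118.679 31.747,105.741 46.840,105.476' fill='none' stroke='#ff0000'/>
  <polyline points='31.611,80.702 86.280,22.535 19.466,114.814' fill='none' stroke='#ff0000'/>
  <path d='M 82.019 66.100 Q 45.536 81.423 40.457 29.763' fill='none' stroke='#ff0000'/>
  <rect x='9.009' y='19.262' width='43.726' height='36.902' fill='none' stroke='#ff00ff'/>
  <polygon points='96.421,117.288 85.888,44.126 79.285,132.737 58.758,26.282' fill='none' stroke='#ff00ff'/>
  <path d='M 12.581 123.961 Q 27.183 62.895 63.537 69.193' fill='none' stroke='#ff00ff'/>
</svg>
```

; LightBurn 1.5.06
; GRBL device profile, absolute coords
G21
G90
G0 X98.248 Y72.822
M4 S484
G01 X40.665 Y65.266 F2447
G01 X94.145 Y13.697
G01 X41.282 Y93.936
G01 X45.144 Y108.728
G01 X48.430 Y75.564
M5
G0 X20.659 Y96.570
M4 S484
G01 X36.664 Y96.570 F2447
G01 X36.664 Y60.852
G01 X20.659 Y60.852
G01 X20.659 Y96.570
M5
G0 X39.523 Y25.373
M4 S297
G01 X31.747 Y38.311 F3702
G01 X46.840 Y38.576
G01 X39.523 Y25.373
M5
G0 X31.611 Y63.350
M4 S297
G01 X86.280 Y121.517 F3702
G01 X19.466 Y29.238
M5
G0 X82.019 Y77.952
M4 S297
G01 X70.730 Y74.705 F3702
G01 X61.186 Y75.179
G01 X53.387 Y79.375
G01 X47.332 Y87.292
G01 X43.022 Y98.930
G01 X40.457 Y114.289
M5
G0 X9.009 Y124.790
M4 S484
G01 X52.735 Y124.790 F2447
G01 X52.735 Y87.888
G01 X9.009 Y87.888
G01 X9.009 Y124.790
M5
G0 X96.421 Y26.764
M4 S484
G01 X85.888 Y99.926 F2447
G01 X79.285 Y11.315
G01 X58.758 Y117.770
G01 X96.421 Y26.764
M5
G0 X12.581 Y20.091
M4 S484
G01 X18.053 Y38.575 F2447
G01 X24.733 Y53.317
G01 X32.621 Y64.316
G01 X41.718 Y71.573
G01 X52.023 Y75.087
G01 X63.537 Y74.859
M5
G0 X0.000 Y0.000

1 u = 1 mm; y_m = 144.052 − y.

[1] `<path>` open polyline, #ff00ff→score S484 F2447: (98.248,72.822) → (40.665,65.266) → (94.145,13.697) → (41.282,93.936) → (45.144,108.728) → (48.430,75.564)

[2] `<polygon>` rectangle, #ff00ff→score S484 F2447: (20.659,96.570) → (36.664,96.570) → (36.664,60.852) → (20.659,60.852) → (20.659,96.570) (closed)

[3] `<polygon>` regular polygon, #ff0000→engrave S297 F3702: (39.523,25.373) → (31.747,38.311) → (46.840,38.576) → (39.523,25.373) (closed)

[4] `<polyline>` open polyline, #ff0000→engrave S297 F3702: (31.611,63.350) → (86.280,121.517) → (19.466,29.238)

[5] `<path>` quadratic bezier, #ff0000→engrave S297 F3702: (82.019,77.952) → (70.730,74.705) → (61.186,75.179) → (53.387,79.375) → (47.332,87.292) → (43.022,98.930) → (40.457,114.289)

[6] `<rect>` rectangle, #ff00ff→score S484 F2447: (9.009,124.790) → (52.735,124.790) → (52.735,87.888) → (9.009,87.888) → (9.009,124.790) (closed)

[7] `<polygon>` closed polygon, #ff00ff→score S484 F2447: (96.421,26.764) → (85.888,99.926) → (79.285,11.315) → (58.758,117.770) → (96.421,26.764) (closed)

[8] `<path>` quadratic bezier, #ff00ff→score S484 F2447: (12.581,20.091) → (18.053,38.575) → (24.733,53.317) → (32.621,64.316) → (41.718,71.573) → (52.023,75.087) → (63.537,74.859)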